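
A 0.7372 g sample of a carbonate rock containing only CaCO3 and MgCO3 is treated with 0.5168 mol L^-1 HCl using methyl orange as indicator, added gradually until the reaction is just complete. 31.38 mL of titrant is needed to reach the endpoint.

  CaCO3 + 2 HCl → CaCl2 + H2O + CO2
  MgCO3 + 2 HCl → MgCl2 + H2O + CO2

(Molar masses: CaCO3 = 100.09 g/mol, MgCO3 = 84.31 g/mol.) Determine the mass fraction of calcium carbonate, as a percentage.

46.09 %

n(HCl) = 0.03138 × 0.5168 = 0.01622 mol
Let x = n(CaCO3), y = n(MgCO3).
Titrant: 2x + 2y = 0.01622;  mass: 100.09x + 84.31y = 0.7372
Solving, x = 3.394 × 10^-3 mol, y = 4.714 × 10^-3 mol
mass of CaCO3 = 3.394 × 10^-3 × 100.09 = 0.3398 g
% CaCO3 = 0.3398 / 0.7372 × 100 = 46.09 %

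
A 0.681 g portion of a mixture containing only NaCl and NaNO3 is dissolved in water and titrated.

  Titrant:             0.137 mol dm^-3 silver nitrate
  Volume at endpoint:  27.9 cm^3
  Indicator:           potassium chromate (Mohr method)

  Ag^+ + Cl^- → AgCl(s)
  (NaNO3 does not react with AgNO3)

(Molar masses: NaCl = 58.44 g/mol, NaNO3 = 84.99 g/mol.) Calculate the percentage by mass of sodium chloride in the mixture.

32.8 %

n(AgNO3) = 0.0279 × 0.137 = 3.82 × 10^-3 mol
Let x = n(NaCl), y = n(NaNO3).
Titrant: 1x = 3.82 × 10^-3;  mass: 58.44x + 84.99y = 0.681
Solving, x = 3.82 × 10^-3 mol, y = 5.38 × 10^-3 mol
mass of NaCl = 3.82 × 10^-3 × 58.44 = 0.223 g
% NaCl = 0.223 / 0.681 × 100 = 32.8 %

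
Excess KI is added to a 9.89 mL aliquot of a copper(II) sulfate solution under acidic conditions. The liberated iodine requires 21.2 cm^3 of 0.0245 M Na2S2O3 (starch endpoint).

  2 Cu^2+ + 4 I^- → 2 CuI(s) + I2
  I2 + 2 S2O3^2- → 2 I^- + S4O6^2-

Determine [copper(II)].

n(S2O3^2-) = 0.0212 × 0.0245 = 5.19 × 10^-4 mol
n(I2) = n(S2O3^2-)/2 = 2.60 × 10^-4 mol
From the 2:1 ratio, n(Cu2+) in the aliquot = 2/1 × 2.60 × 10^-4 = 5.19 × 10^-4 mol
[Cu2+] = 5.19 × 10^-4 / 0.00989 = 0.0525 mol/L

0.0525 M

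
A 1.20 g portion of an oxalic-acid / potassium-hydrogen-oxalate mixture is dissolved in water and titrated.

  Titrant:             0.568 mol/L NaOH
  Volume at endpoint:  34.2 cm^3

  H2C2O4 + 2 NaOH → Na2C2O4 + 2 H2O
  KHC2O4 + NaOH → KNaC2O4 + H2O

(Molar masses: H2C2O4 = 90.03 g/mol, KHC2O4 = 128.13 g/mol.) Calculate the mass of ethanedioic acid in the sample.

n(NaOH) = 0.0342 × 0.568 = 0.0194 mol
Let x = n(H2C2O4), y = n(KHC2O4).
Titrant: 2x + 1y = 0.0194;  mass: 90.03x + 128.13y = 1.20
Solving, x = 7.75 × 10^-3 mol, y = 3.92 × 10^-3 mol
mass of H2C2O4 = 7.75 × 10^-3 × 90.03 = 0.698 g

0.698 g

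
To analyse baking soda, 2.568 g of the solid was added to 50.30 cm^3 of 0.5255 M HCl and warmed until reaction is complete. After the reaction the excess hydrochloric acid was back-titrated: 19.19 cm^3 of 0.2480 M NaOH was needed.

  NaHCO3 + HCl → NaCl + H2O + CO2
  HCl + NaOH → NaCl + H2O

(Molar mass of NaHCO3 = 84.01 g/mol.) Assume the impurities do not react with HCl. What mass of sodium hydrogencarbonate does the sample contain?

n(HCl) added = 0.05030 × 0.5255 = 0.02643 mol
n(NaOH) used in back-titration = 0.01919 × 0.2480 = 4.759 × 10^-3 mol
n(HCl) left over = 4.759 × 10^-3 mol (1:1 ratio)
n(HCl) consumed by analyte = 0.02643 − 4.759 × 10^-3 = 0.02167 mol
n(NaHCO3) = 0.02167 mol (1:1 ratio)
mass of NaHCO3 = 0.02167 × 84.01 = 1.821 g

1.821 g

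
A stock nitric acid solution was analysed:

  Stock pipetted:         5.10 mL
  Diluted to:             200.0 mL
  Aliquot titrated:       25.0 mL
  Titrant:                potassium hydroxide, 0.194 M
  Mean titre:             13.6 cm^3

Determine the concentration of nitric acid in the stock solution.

4.14 M

HNO3 + KOH → KNO3 + H2O
n(KOH) = 0.0136 × 0.194 = 2.64 × 10^-3 mol
n(HNO3) in the aliquot = 2.64 × 10^-3 mol (1:1 ratio)
[HNO3]_dilute = 2.64 × 10^-3 / 0.0250 = 0.106 mol/L
Dilution factor = 200.0 / 5.10 = 39.22
[HNO3]_stock = 0.106 × 39.22 = 4.14 mol/L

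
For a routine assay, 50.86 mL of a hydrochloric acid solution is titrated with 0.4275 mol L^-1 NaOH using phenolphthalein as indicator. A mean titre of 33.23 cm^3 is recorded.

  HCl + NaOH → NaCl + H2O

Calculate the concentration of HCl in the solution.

0.2793 mol/L

n(NaOH) = 0.03323 L × 0.4275 mol/L = 0.01421 mol
n(HCl) = 0.01421 mol (1:1 mole ratio)
[HCl] = 0.01421 mol / 0.05086 L = 0.2793 mol/L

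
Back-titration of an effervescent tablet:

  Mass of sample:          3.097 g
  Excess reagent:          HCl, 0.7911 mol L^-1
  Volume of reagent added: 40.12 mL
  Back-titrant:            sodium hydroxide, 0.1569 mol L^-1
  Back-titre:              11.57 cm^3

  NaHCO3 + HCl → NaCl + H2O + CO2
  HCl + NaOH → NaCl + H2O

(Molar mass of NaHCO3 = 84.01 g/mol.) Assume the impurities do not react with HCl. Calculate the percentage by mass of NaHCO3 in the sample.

81.17 %

n(HCl) added = 0.04012 × 0.7911 = 0.03174 mol
n(NaOH) used in back-titration = 0.01157 × 0.1569 = 1.815 × 10^-3 mol
n(HCl) left over = 1.815 × 10^-3 mol (1:1 ratio)
n(HCl) consumed by analyte = 0.03174 − 1.815 × 10^-3 = 0.02992 mol
n(NaHCO3) = 0.02992 mol (1:1 ratio)
mass of NaHCO3 = 0.02992 × 84.01 = 2.514 g
% NaHCO3 = 2.514 / 3.097 × 100 = 81.17 %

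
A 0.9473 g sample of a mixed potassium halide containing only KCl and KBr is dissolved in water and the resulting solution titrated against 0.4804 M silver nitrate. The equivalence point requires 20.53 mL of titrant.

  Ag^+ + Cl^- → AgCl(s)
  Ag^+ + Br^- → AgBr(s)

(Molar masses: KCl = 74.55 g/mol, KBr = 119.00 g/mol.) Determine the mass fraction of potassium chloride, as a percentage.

40.07 %

n(AgNO3) = 0.02053 × 0.4804 = 9.863 × 10^-3 mol
Let x = n(KCl), y = n(KBr).
Titrant: 1x + 1y = 9.863 × 10^-3;  mass: 74.55x + 119.00y = 0.9473
Solving, x = 5.092 × 10^-3 mol, y = 4.770 × 10^-3 mol
mass of KCl = 5.092 × 10^-3 × 74.55 = 0.3796 g
% KCl = 0.3796 / 0.9473 × 100 = 40.07 %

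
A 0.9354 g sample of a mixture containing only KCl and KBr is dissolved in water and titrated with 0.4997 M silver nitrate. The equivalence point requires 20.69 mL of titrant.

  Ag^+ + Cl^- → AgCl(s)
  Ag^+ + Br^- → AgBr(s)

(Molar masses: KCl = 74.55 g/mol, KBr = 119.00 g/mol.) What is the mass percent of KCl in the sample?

n(AgNO3) = 0.02069 × 0.4997 = 0.01034 mol
Let x = n(KCl), y = n(KBr).
Titrant: 1x + 1y = 0.01034;  mass: 74.55x + 119.00y = 0.9354
Solving, x = 6.635 × 10^-3 mol, y = 3.704 × 10^-3 mol
mass of KCl = 6.635 × 10^-3 × 74.55 = 0.4946 g
% KCl = 0.4946 / 0.9354 × 100 = 52.88 %

52.88 %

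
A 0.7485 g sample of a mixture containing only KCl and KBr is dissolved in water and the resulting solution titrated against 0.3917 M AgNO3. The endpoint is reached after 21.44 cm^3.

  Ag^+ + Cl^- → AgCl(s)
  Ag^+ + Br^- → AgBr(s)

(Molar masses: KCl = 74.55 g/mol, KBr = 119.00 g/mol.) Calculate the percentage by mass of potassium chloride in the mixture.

n(AgNO3) = 0.02144 × 0.3917 = 8.398 × 10^-3 mol
Let x = n(KCl), y = n(KBr).
Titrant: 1x + 1y = 8.398 × 10^-3;  mass: 74.55x + 119.00y = 0.7485
Solving, x = 5.644 × 10^-3 mol, y = 2.754 × 10^-3 mol
mass of KCl = 5.644 × 10^-3 × 74.55 = 0.4207 g
% KCl = 0.4207 / 0.7485 × 100 = 56.21 %

56.21 %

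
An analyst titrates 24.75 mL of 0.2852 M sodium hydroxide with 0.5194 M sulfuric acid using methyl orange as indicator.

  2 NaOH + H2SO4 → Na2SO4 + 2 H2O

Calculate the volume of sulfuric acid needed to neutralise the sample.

6.795 mL

n(NaOH) = 0.02475 L × 0.2852 mol/L = 7.059 × 10^-3 mol
From the 1:2 stoichiometry, n(H2SO4) = 1/2 × 7.059 × 10^-3 = 3.529 × 10^-3 mol
V(H2SO4) = 3.529 × 10^-3 mol / 0.5194 mol/L = 0.006795 L = 6.795 mL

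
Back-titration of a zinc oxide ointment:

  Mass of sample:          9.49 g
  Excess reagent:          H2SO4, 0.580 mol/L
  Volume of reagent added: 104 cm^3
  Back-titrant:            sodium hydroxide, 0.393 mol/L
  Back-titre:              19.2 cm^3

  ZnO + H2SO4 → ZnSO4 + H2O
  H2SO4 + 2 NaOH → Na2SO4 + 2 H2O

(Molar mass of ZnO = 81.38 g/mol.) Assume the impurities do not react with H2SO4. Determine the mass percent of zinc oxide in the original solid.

n(H2SO4) added = 0.104 × 0.580 = 0.0603 mol
n(NaOH) used in back-titration = 0.0192 × 0.393 = 7.55 × 10^-3 mol
From the 1:2 ratio, n(H2SO4) left over = 1/2 × 7.55 × 10^-3 = 3.77 × 10^-3 mol
n(H2SO4) consumed by analyte = 0.0603 − 3.77 × 10^-3 = 0.0565 mol
n(ZnO) = 0.0565 mol (1:1 ratio)
mass of ZnO = 0.0565 × 81.38 = 4.60 g
% ZnO = 4.60 / 9.49 × 100 = 48.5 %

48.5 %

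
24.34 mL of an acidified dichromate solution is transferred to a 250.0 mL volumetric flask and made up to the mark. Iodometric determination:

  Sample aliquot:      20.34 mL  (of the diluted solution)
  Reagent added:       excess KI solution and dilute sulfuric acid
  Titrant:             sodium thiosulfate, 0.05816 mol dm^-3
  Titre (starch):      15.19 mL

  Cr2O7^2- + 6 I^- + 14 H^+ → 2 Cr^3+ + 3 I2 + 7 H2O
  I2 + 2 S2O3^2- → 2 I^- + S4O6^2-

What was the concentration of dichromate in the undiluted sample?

0.07435 mol/L

n(S2O3^2-) = 0.01519 × 0.05816 = 8.835 × 10^-4 mol
n(I2) = n(S2O3^2-)/2 = 4.417 × 10^-4 mol
From the 1:3 ratio, n(Cr2O7^2-) in the aliquot = 1/3 × 4.417 × 10^-4 = 1.472 × 10^-4 mol
[Cr2O7^2-]_dilute = 1.472 × 10^-4 / 0.02034 = 0.007239 mol/L
[Cr2O7^2-]_original = 0.007239 × 250.0/24.34 = 0.07435 mol/L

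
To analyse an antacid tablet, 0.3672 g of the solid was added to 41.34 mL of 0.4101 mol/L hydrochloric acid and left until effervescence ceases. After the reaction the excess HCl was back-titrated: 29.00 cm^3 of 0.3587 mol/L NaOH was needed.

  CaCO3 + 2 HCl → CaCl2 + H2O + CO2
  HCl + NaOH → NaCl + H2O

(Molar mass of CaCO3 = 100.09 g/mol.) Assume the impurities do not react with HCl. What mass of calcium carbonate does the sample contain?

n(HCl) added = 0.04134 × 0.4101 = 0.01695 mol
n(NaOH) used in back-titration = 0.02900 × 0.3587 = 0.01040 mol
n(HCl) left over = 0.01040 mol (1:1 ratio)
n(HCl) consumed by analyte = 0.01695 − 0.01040 = 6.551 × 10^-3 mol
From the 1:2 ratio, n(CaCO3) = 1/2 × 6.551 × 10^-3 = 3.276 × 10^-3 mol
mass of CaCO3 = 3.276 × 10^-3 × 100.09 = 0.3279 g

0.3279 g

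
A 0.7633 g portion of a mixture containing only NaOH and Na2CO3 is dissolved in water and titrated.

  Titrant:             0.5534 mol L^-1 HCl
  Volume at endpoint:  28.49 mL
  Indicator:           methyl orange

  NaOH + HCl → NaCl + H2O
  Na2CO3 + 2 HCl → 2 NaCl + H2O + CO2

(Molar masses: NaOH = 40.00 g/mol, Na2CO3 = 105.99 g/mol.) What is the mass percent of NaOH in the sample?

29.13 %

n(HCl) = 0.02849 × 0.5534 = 0.01577 mol
Let x = n(NaOH), y = n(Na2CO3).
Titrant: 1x + 2y = 0.01577;  mass: 40.00x + 105.99y = 0.7633
Solving, x = 5.559 × 10^-3 mol, y = 5.104 × 10^-3 mol
mass of NaOH = 5.559 × 10^-3 × 40.00 = 0.2224 g
% NaOH = 0.2224 / 0.7633 × 100 = 29.13 %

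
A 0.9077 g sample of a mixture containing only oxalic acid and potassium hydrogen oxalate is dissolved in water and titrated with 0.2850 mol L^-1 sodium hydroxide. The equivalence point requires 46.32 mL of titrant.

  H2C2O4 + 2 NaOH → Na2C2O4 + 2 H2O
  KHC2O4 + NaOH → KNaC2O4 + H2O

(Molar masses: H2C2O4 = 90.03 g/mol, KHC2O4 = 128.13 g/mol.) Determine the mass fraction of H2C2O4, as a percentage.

46.77 %

n(NaOH) = 0.04632 × 0.2850 = 0.01320 mol
Let x = n(H2C2O4), y = n(KHC2O4).
Titrant: 2x + 1y = 0.01320;  mass: 90.03x + 128.13y = 0.9077
Solving, x = 4.715 × 10^-3 mol, y = 3.771 × 10^-3 mol
mass of H2C2O4 = 4.715 × 10^-3 × 90.03 = 0.4245 g
% H2C2O4 = 0.4245 / 0.9077 × 100 = 46.77 %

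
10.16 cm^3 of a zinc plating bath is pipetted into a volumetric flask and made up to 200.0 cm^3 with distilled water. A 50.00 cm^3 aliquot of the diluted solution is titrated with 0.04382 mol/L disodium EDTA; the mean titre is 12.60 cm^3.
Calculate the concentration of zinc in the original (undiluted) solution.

0.2174 mol/L

Zn^2+ + EDTA^4- → [Zn(EDTA)]^2-
n(EDTA) = 0.01260 × 0.04382 = 5.521 × 10^-4 mol
n(Zn2+) in the aliquot = 5.521 × 10^-4 mol (1:1 ratio)
[Zn2+]_dilute = 5.521 × 10^-4 / 0.05000 = 0.01104 mol/L
Dilution factor = 200.0 / 10.16 = 19.69
[Zn2+]_stock = 0.01104 × 19.69 = 0.2174 mol/L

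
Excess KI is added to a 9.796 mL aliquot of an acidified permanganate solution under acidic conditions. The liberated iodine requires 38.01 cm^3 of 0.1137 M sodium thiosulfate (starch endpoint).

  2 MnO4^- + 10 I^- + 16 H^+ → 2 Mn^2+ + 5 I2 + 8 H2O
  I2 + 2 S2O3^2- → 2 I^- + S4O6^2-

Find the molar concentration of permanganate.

0.08823 M

n(S2O3^2-) = 0.03801 × 0.1137 = 4.322 × 10^-3 mol
n(I2) = n(S2O3^2-)/2 = 2.161 × 10^-3 mol
From the 2:5 ratio, n(MnO4^-) in the aliquot = 2/5 × 2.161 × 10^-3 = 8.643 × 10^-4 mol
[MnO4^-] = 8.643 × 10^-4 / 0.009796 = 0.08823 mol/L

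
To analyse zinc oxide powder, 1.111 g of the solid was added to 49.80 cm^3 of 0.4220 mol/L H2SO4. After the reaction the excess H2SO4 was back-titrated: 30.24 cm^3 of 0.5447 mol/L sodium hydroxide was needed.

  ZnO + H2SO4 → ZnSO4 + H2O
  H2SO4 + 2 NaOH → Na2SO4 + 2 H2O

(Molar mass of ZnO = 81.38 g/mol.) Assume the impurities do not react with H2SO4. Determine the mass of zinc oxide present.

1.040 g

n(H2SO4) added = 0.04980 × 0.4220 = 0.02102 mol
n(NaOH) used in back-titration = 0.03024 × 0.5447 = 0.01647 mol
From the 1:2 ratio, n(H2SO4) left over = 1/2 × 0.01647 = 8.236 × 10^-3 mol
n(H2SO4) consumed by analyte = 0.02102 − 8.236 × 10^-3 = 0.01278 mol
n(ZnO) = 0.01278 mol (1:1 ratio)
mass of ZnO = 0.01278 × 81.38 = 1.040 g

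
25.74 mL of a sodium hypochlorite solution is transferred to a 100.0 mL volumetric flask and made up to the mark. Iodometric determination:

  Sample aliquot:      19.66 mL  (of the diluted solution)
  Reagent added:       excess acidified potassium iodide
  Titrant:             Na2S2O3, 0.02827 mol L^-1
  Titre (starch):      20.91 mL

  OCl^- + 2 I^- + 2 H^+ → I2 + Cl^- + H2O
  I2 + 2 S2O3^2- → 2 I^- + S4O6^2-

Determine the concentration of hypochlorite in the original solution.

n(S2O3^2-) = 0.02091 × 0.02827 = 5.911 × 10^-4 mol
n(I2) = n(S2O3^2-)/2 = 2.956 × 10^-4 mol
n(OCl^-) in the aliquot = 2.956 × 10^-4 mol (1:1 ratio)
[OCl^-]_dilute = 2.956 × 10^-4 / 0.01966 = 0.01503 mol/L
[OCl^-]_original = 0.01503 × 100.0/25.74 = 0.05841 mol/L

0.05841 mol/L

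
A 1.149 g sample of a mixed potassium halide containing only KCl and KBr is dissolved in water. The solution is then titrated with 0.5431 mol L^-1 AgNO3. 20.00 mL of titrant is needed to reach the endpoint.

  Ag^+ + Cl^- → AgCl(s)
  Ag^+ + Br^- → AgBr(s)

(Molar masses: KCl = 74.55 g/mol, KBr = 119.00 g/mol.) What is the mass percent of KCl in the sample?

20.96 %

n(AgNO3) = 0.02000 × 0.5431 = 0.01086 mol
Let x = n(KCl), y = n(KBr).
Titrant: 1x + 1y = 0.01086;  mass: 74.55x + 119.00y = 1.149
Solving, x = 3.230 × 10^-3 mol, y = 7.632 × 10^-3 mol
mass of KCl = 3.230 × 10^-3 × 74.55 = 0.2408 g
% KCl = 0.2408 / 1.149 × 100 = 20.96 %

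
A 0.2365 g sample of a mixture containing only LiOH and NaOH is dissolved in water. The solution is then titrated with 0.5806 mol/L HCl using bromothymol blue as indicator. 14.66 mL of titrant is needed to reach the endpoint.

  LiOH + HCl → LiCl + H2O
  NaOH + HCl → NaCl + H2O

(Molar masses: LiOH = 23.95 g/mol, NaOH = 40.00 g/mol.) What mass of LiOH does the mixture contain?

0.1551 g

n(HCl) = 0.01466 × 0.5806 = 8.512 × 10^-3 mol
Let x = n(LiOH), y = n(NaOH).
Titrant: 1x + 1y = 8.512 × 10^-3;  mass: 23.95x + 40.00y = 0.2365
Solving, x = 6.477 × 10^-3 mol, y = 2.034 × 10^-3 mol
mass of LiOH = 6.477 × 10^-3 × 23.95 = 0.1551 g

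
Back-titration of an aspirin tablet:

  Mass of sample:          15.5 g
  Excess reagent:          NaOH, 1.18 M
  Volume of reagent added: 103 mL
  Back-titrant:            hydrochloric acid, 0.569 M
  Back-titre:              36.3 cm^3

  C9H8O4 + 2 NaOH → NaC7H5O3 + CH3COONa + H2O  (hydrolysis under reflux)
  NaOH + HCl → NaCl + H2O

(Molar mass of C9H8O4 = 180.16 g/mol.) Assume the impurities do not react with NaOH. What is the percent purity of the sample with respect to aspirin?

58.6 %

n(NaOH) added = 0.103 × 1.18 = 0.122 mol
n(HCl) used in back-titration = 0.0363 × 0.569 = 0.0207 mol
n(NaOH) left over = 0.0207 mol (1:1 ratio)
n(NaOH) consumed by analyte = 0.122 − 0.0207 = 0.101 mol
From the 1:2 ratio, n(C9H8O4) = 1/2 × 0.101 = 0.0504 mol
mass of C9H8O4 = 0.0504 × 180.16 = 9.09 g
% C9H8O4 = 9.09 / 15.5 × 100 = 58.6 %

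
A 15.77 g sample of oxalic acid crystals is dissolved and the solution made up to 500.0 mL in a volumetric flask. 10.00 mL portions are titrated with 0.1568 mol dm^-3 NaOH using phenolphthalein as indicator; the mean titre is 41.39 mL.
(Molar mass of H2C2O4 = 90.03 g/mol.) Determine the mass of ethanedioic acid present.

H2C2O4 + 2 NaOH → Na2C2O4 + 2 H2O
n(NaOH) per titration = 0.04139 × 0.1568 = 6.490 × 10^-3 mol
From the 1:2 ratio, n(H2C2O4) in each aliquot = 1/2 × 6.490 × 10^-3 = 3.245 × 10^-3 mol
n(H2C2O4) in the whole flask = 3.245 × 10^-3 × 500.0/10.00 = 0.1622 mol
mass of H2C2O4 = 0.1622 × 90.03 = 14.61 g

14.61 g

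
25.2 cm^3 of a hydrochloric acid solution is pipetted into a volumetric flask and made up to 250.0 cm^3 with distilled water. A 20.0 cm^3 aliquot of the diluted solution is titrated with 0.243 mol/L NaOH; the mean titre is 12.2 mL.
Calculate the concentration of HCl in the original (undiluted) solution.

1.47 mol/L

HCl + NaOH → NaCl + H2O
n(NaOH) = 0.0122 × 0.243 = 2.96 × 10^-3 mol
n(HCl) in the aliquot = 2.96 × 10^-3 mol (1:1 ratio)
[HCl]_dilute = 2.96 × 10^-3 / 0.0200 = 0.148 mol/L
Dilution factor = 250.0 / 25.2 = 9.921
[HCl]_stock = 0.148 × 9.921 = 1.47 mol/L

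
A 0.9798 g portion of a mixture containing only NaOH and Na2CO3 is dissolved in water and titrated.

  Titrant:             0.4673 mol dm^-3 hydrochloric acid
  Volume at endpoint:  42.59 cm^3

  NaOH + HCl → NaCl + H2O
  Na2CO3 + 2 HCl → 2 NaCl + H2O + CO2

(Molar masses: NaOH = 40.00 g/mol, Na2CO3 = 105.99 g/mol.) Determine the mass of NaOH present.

0.2306 g

n(HCl) = 0.04259 × 0.4673 = 0.01990 mol
Let x = n(NaOH), y = n(Na2CO3).
Titrant: 1x + 2y = 0.01990;  mass: 40.00x + 105.99y = 0.9798
Solving, x = 5.766 × 10^-3 mol, y = 7.068 × 10^-3 mol
mass of NaOH = 5.766 × 10^-3 × 40.00 = 0.2306 g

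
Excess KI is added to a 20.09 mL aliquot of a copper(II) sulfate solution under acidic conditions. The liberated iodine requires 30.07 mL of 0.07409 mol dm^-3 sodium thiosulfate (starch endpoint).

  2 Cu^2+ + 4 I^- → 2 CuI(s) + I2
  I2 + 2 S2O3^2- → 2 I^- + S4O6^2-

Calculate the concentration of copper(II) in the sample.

0.1109 mol/L

n(S2O3^2-) = 0.03007 × 0.07409 = 2.228 × 10^-3 mol
n(I2) = n(S2O3^2-)/2 = 1.114 × 10^-3 mol
From the 2:1 ratio, n(Cu2+) in the aliquot = 2/1 × 1.114 × 10^-3 = 2.228 × 10^-3 mol
[Cu2+] = 2.228 × 10^-3 / 0.02009 = 0.1109 mol/L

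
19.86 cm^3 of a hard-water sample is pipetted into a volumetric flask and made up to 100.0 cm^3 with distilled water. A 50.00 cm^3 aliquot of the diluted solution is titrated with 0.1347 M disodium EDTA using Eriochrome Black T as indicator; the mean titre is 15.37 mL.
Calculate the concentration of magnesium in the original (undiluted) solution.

0.2085 M

Mg^2+ + EDTA^4- → [Mg(EDTA)]^2-
n(EDTA) = 0.01537 × 0.1347 = 2.070 × 10^-3 mol
n(Mg2+) in the aliquot = 2.070 × 10^-3 mol (1:1 ratio)
[Mg2+]_dilute = 2.070 × 10^-3 / 0.05000 = 0.04141 mol/L
Dilution factor = 100.0 / 19.86 = 5.035
[Mg2+]_stock = 0.04141 × 5.035 = 0.2085 mol/L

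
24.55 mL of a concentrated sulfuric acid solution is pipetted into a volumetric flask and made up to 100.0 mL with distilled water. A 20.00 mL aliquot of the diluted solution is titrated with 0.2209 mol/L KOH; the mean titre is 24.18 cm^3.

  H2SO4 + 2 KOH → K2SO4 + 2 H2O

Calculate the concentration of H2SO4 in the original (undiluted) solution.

n(KOH) = 0.02418 × 0.2209 = 5.341 × 10^-3 mol
From the 1:2 ratio, n(H2SO4) in the aliquot = 1/2 × 5.341 × 10^-3 = 2.671 × 10^-3 mol
[H2SO4]_dilute = 2.671 × 10^-3 / 0.02000 = 0.1335 mol/L
Dilution factor = 100.0 / 24.55 = 4.073
[H2SO4]_stock = 0.1335 × 4.073 = 0.5439 mol/L

0.5439 mol/L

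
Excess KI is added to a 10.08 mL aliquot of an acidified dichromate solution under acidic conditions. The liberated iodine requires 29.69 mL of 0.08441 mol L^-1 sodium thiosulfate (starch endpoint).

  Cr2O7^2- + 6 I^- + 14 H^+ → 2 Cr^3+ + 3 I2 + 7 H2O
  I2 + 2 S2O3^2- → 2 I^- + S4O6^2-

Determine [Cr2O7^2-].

n(S2O3^2-) = 0.02969 × 0.08441 = 2.506 × 10^-3 mol
n(I2) = n(S2O3^2-)/2 = 1.253 × 10^-3 mol
From the 1:3 ratio, n(Cr2O7^2-) in the aliquot = 1/3 × 1.253 × 10^-3 = 4.177 × 10^-4 mol
[Cr2O7^2-] = 4.177 × 10^-4 / 0.01008 = 0.04144 mol/L

0.04144 mol/L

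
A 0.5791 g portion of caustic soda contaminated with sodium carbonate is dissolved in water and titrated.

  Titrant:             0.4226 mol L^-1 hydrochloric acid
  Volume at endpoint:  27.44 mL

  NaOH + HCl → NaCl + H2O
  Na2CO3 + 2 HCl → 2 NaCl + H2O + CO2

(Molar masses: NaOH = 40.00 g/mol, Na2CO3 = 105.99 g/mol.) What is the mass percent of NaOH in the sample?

n(HCl) = 0.02744 × 0.4226 = 0.01160 mol
Let x = n(NaOH), y = n(Na2CO3).
Titrant: 1x + 2y = 0.01160;  mass: 40.00x + 105.99y = 0.5791
Solving, x = 2.727 × 10^-3 mol, y = 4.435 × 10^-3 mol
mass of NaOH = 2.727 × 10^-3 × 40.00 = 0.1091 g
% NaOH = 0.1091 / 0.5791 × 100 = 18.84 %

18.84 %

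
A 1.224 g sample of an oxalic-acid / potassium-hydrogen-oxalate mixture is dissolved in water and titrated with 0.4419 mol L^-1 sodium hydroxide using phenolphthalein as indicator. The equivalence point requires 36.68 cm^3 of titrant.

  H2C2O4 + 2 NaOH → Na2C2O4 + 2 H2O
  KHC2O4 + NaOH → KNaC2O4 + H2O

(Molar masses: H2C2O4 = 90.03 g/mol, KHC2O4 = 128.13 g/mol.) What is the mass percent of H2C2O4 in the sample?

n(NaOH) = 0.03668 × 0.4419 = 0.01621 mol
Let x = n(H2C2O4), y = n(KHC2O4).
Titrant: 2x + 1y = 0.01621;  mass: 90.03x + 128.13y = 1.224
Solving, x = 5.131 × 10^-3 mol, y = 5.948 × 10^-3 mol
mass of H2C2O4 = 5.131 × 10^-3 × 90.03 = 0.4619 g
% H2C2O4 = 0.4619 / 1.224 × 100 = 37.74 %

37.74 %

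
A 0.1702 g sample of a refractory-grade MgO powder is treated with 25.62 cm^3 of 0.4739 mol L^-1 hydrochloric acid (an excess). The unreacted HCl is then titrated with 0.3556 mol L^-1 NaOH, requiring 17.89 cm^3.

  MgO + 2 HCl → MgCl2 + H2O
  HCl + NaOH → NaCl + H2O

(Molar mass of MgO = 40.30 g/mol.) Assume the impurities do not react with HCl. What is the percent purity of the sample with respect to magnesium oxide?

n(HCl) added = 0.02562 × 0.4739 = 0.01214 mol
n(NaOH) used in back-titration = 0.01789 × 0.3556 = 6.362 × 10^-3 mol
n(HCl) left over = 6.362 × 10^-3 mol (1:1 ratio)
n(HCl) consumed by analyte = 0.01214 − 6.362 × 10^-3 = 5.780 × 10^-3 mol
From the 1:2 ratio, n(MgO) = 1/2 × 5.780 × 10^-3 = 2.890 × 10^-3 mol
mass of MgO = 2.890 × 10^-3 × 40.30 = 0.1165 g
% MgO = 0.1165 / 0.1702 × 100 = 68.43 %

68.43 %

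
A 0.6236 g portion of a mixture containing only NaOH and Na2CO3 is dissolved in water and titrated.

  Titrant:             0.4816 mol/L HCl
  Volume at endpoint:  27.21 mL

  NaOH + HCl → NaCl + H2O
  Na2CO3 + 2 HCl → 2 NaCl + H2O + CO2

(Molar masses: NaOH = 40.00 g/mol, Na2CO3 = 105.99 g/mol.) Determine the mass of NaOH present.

n(HCl) = 0.02721 × 0.4816 = 0.01310 mol
Let x = n(NaOH), y = n(Na2CO3).
Titrant: 1x + 2y = 0.01310;  mass: 40.00x + 105.99y = 0.6236
Solving, x = 5.453 × 10^-3 mol, y = 3.826 × 10^-3 mol
mass of NaOH = 5.453 × 10^-3 × 40.00 = 0.2181 g

0.2181 g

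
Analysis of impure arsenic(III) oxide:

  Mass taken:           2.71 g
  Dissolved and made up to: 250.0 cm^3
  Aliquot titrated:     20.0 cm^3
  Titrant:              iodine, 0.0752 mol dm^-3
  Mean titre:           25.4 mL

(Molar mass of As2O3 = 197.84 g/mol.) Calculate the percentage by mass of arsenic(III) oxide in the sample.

As2O3 + 2 I2 + 2 H2O → As2O5 + 4 HI
n(I2) per titration = 0.0254 × 0.0752 = 1.91 × 10^-3 mol
From the 1:2 ratio, n(As2O3) in each aliquot = 1/2 × 1.91 × 10^-3 = 9.55 × 10^-4 mol
n(As2O3) in the whole flask = 9.55 × 10^-4 × 250.0/20.0 = 0.0119 mol
mass of As2O3 = 0.0119 × 197.84 = 2.36 g
% As2O3 = 2.36 / 2.71 × 100 = 87.2 %

87.2 %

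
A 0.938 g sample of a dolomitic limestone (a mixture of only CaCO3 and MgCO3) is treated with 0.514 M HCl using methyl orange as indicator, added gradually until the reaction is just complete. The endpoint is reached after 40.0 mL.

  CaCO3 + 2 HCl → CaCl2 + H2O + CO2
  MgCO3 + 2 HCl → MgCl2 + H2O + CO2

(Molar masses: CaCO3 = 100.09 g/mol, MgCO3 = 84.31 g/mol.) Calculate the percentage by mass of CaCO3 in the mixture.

n(HCl) = 0.0400 × 0.514 = 0.0206 mol
Let x = n(CaCO3), y = n(MgCO3).
Titrant: 2x + 2y = 0.0206;  mass: 100.09x + 84.31y = 0.938
Solving, x = 4.52 × 10^-3 mol, y = 5.76 × 10^-3 mol
mass of CaCO3 = 4.52 × 10^-3 × 100.09 = 0.452 g
% CaCO3 = 0.452 / 0.938 × 100 = 48.2 %

48.2 %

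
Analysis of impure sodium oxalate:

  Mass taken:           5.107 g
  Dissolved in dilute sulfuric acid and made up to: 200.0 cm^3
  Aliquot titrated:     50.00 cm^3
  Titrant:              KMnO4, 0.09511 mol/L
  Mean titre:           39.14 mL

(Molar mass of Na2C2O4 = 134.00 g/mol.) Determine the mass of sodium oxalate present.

2 MnO4^- + 5 C2O4^2- + 16 H^+ → 2 Mn^2+ + 10 CO2 + 8 H2O
n(KMnO4) per titration = 0.03914 × 0.09511 = 3.723 × 10^-3 mol
From the 5:2 ratio, n(Na2C2O4) in each aliquot = 5/2 × 3.723 × 10^-3 = 9.307 × 10^-3 mol
n(Na2C2O4) in the whole flask = 9.307 × 10^-3 × 200.0/50.00 = 0.03723 mol
mass of Na2C2O4 = 0.03723 × 134.00 = 4.988 g

4.988 g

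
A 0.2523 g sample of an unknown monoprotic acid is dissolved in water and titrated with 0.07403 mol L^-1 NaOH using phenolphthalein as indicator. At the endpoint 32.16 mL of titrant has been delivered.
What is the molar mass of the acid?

106.0 g/mol

n(NaOH) = 0.03216 L × 0.07403 mol/L = 2.381 × 10^-3 mol
n(HA) = 2.381 × 10^-3 mol (1:1 ratio)
M = m / n = 0.2523 g / 2.381 × 10^-3 mol = 106.0 g/mol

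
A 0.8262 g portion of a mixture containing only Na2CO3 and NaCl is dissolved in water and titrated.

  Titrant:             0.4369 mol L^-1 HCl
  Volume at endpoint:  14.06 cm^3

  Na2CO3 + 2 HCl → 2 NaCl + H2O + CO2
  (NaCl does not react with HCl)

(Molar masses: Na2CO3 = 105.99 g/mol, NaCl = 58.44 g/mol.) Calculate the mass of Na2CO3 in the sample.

0.3255 g

n(HCl) = 0.01406 × 0.4369 = 6.143 × 10^-3 mol
Let x = n(Na2CO3), y = n(NaCl).
Titrant: 2x = 6.143 × 10^-3;  mass: 105.99x + 58.44y = 0.8262
Solving, x = 3.071 × 10^-3 mol, y = 8.567 × 10^-3 mol
mass of Na2CO3 = 3.071 × 10^-3 × 105.99 = 0.3255 g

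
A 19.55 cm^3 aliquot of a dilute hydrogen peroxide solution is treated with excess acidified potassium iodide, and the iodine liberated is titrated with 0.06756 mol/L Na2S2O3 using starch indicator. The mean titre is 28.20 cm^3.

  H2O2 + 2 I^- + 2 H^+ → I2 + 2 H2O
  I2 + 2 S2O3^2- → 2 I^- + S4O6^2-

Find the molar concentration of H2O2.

n(S2O3^2-) = 0.02820 × 0.06756 = 1.905 × 10^-3 mol
n(I2) = n(S2O3^2-)/2 = 9.526 × 10^-4 mol
n(H2O2) in the aliquot = 9.526 × 10^-4 mol (1:1 ratio)
[H2O2] = 9.526 × 10^-4 / 0.01955 = 0.04873 mol/L

0.04873 mol/L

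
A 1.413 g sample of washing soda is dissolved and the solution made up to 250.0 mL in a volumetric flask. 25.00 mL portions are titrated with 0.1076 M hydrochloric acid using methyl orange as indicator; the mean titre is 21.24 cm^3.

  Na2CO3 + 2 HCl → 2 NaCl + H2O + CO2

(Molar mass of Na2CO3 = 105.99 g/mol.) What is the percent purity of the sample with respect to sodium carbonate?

n(HCl) per titration = 0.02124 × 0.1076 = 2.285 × 10^-3 mol
From the 1:2 ratio, n(Na2CO3) in each aliquot = 1/2 × 2.285 × 10^-3 = 1.143 × 10^-3 mol
n(Na2CO3) in the whole flask = 1.143 × 10^-3 × 250.0/25.00 = 0.01143 mol
mass of Na2CO3 = 0.01143 × 105.99 = 1.211 g
% Na2CO3 = 1.211 / 1.413 × 100 = 85.72 %

85.72 %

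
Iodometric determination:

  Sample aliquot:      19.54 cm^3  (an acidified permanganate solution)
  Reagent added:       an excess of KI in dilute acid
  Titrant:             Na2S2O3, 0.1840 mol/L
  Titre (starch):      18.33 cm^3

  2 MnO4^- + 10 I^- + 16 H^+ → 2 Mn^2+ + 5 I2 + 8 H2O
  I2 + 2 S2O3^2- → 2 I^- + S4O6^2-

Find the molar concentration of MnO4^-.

0.03452 mol/L

n(S2O3^2-) = 0.01833 × 0.1840 = 3.373 × 10^-3 mol
n(I2) = n(S2O3^2-)/2 = 1.686 × 10^-3 mol
From the 2:5 ratio, n(MnO4^-) in the aliquot = 2/5 × 1.686 × 10^-3 = 6.745 × 10^-4 mol
[MnO4^-] = 6.745 × 10^-4 / 0.01954 = 0.03452 mol/L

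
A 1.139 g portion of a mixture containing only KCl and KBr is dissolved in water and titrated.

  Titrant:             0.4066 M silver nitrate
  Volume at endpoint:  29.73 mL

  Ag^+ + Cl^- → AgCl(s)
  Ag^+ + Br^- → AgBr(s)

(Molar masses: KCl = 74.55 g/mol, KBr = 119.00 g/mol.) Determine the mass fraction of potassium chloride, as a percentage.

n(AgNO3) = 0.02973 × 0.4066 = 0.01209 mol
Let x = n(KCl), y = n(KBr).
Titrant: 1x + 1y = 0.01209;  mass: 74.55x + 119.00y = 1.139
Solving, x = 6.738 × 10^-3 mol, y = 5.350 × 10^-3 mol
mass of KCl = 6.738 × 10^-3 × 74.55 = 0.5023 g
% KCl = 0.5023 / 1.139 × 100 = 44.10 %

44.10 %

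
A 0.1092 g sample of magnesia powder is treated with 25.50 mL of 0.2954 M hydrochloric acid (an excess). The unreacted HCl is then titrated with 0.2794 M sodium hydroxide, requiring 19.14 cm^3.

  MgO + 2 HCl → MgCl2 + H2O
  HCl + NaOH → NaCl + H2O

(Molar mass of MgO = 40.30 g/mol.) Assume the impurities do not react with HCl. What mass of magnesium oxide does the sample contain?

n(HCl) added = 0.02550 × 0.2954 = 7.533 × 10^-3 mol
n(NaOH) used in back-titration = 0.01914 × 0.2794 = 5.348 × 10^-3 mol
n(HCl) left over = 5.348 × 10^-3 mol (1:1 ratio)
n(HCl) consumed by analyte = 7.533 × 10^-3 − 5.348 × 10^-3 = 2.185 × 10^-3 mol
From the 1:2 ratio, n(MgO) = 1/2 × 2.185 × 10^-3 = 1.092 × 10^-3 mol
mass of MgO = 1.092 × 10^-3 × 40.30 = 0.04403 g

0.04403 g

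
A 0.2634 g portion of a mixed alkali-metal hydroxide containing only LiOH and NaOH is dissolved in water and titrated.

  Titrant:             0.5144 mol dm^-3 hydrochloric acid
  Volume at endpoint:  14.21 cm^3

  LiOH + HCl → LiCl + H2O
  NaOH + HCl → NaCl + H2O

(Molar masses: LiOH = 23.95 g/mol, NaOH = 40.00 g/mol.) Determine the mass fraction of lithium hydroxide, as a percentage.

16.42 %

n(HCl) = 0.01421 × 0.5144 = 7.310 × 10^-3 mol
Let x = n(LiOH), y = n(NaOH).
Titrant: 1x + 1y = 7.310 × 10^-3;  mass: 23.95x + 40.00y = 0.2634
Solving, x = 1.806 × 10^-3 mol, y = 5.504 × 10^-3 mol
mass of LiOH = 1.806 × 10^-3 × 23.95 = 0.04325 g
% LiOH = 0.04325 / 0.2634 × 100 = 16.42 %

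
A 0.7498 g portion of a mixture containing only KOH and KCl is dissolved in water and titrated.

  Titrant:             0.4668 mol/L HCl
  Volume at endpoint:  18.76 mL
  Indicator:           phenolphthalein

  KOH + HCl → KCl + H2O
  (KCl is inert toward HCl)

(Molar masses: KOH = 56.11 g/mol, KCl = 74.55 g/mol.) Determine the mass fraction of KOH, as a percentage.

n(HCl) = 0.01876 × 0.4668 = 8.757 × 10^-3 mol
Let x = n(KOH), y = n(KCl).
Titrant: 1x = 8.757 × 10^-3;  mass: 56.11x + 74.55y = 0.7498
Solving, x = 8.757 × 10^-3 mol, y = 3.467 × 10^-3 mol
mass of KOH = 8.757 × 10^-3 × 56.11 = 0.4914 g
% KOH = 0.4914 / 0.7498 × 100 = 65.53 %

65.53 %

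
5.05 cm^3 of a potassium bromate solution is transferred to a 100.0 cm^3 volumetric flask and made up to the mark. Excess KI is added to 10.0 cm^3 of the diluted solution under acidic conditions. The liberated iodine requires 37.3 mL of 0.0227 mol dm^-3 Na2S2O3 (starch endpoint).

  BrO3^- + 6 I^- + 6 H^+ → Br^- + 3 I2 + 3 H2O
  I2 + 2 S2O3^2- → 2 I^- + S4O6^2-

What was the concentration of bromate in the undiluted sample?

0.279 mol/L

n(S2O3^2-) = 0.0373 × 0.0227 = 8.47 × 10^-4 mol
n(I2) = n(S2O3^2-)/2 = 4.23 × 10^-4 mol
From the 1:3 ratio, n(BrO3^-) in the aliquot = 1/3 × 4.23 × 10^-4 = 1.41 × 10^-4 mol
[BrO3^-]_dilute = 1.41 × 10^-4 / 0.0100 = 0.0141 mol/L
[BrO3^-]_original = 0.0141 × 100.0/5.05 = 0.279 mol/L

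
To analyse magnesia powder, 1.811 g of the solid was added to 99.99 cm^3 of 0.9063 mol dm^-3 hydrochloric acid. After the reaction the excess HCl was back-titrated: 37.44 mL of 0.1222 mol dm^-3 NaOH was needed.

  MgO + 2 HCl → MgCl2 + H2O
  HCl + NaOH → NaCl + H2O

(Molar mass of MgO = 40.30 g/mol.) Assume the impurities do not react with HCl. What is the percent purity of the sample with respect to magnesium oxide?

n(HCl) added = 0.09999 × 0.9063 = 0.09062 mol
n(NaOH) used in back-titration = 0.03744 × 0.1222 = 4.575 × 10^-3 mol
n(HCl) left over = 4.575 × 10^-3 mol (1:1 ratio)
n(HCl) consumed by analyte = 0.09062 − 4.575 × 10^-3 = 0.08605 mol
From the 1:2 ratio, n(MgO) = 1/2 × 0.08605 = 0.04302 mol
mass of MgO = 0.04302 × 40.30 = 1.734 g
% MgO = 1.734 / 1.811 × 100 = 95.74 %

95.74 %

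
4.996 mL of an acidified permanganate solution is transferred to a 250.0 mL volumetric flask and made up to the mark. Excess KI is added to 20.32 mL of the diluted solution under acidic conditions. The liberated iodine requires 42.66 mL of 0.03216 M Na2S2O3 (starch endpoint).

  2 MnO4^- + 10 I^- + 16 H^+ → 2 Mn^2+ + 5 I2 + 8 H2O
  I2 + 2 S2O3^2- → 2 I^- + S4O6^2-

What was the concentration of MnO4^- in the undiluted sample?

n(S2O3^2-) = 0.04266 × 0.03216 = 1.372 × 10^-3 mol
n(I2) = n(S2O3^2-)/2 = 6.860 × 10^-4 mol
From the 2:5 ratio, n(MnO4^-) in the aliquot = 2/5 × 6.860 × 10^-4 = 2.744 × 10^-4 mol
[MnO4^-]_dilute = 2.744 × 10^-4 / 0.02032 = 0.01350 mol/L
[MnO4^-]_original = 0.01350 × 250.0/4.996 = 0.6757 mol/L

0.6757 M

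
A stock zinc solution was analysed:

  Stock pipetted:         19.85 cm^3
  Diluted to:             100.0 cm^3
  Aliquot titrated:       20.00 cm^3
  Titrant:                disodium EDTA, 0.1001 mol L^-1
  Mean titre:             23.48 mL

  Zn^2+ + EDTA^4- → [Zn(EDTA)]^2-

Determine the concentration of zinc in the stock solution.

n(EDTA) = 0.02348 × 0.1001 = 2.350 × 10^-3 mol
n(Zn2+) in the aliquot = 2.350 × 10^-3 mol (1:1 ratio)
[Zn2+]_dilute = 2.350 × 10^-3 / 0.02000 = 0.1175 mol/L
Dilution factor = 100.0 / 19.85 = 5.038
[Zn2+]_stock = 0.1175 × 5.038 = 0.5920 mol/L

0.5920 mol/L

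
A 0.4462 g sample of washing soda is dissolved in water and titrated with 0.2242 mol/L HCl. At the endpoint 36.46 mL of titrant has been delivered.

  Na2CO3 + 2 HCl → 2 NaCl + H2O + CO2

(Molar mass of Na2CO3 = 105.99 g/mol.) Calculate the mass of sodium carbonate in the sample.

n(HCl) = 0.03646 L × 0.2242 mol/L = 8.174 × 10^-3 mol
From the 1:2 ratio, n(Na2CO3) = 1/2 × 8.174 × 10^-3 = 4.087 × 10^-3 mol
mass of Na2CO3 = 4.087 × 10^-3 × 105.99 g/mol = 0.4332 g

0.4332 g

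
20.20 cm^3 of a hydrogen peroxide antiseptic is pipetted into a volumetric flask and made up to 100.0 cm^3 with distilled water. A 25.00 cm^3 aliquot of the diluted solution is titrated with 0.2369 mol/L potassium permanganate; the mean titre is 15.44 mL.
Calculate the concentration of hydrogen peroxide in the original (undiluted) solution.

1.811 mol/L

2 MnO4^- + 5 H2O2 + 6 H^+ → 2 Mn^2+ + 5 O2 + 8 H2O
n(KMnO4) = 0.01544 × 0.2369 = 3.658 × 10^-3 mol
From the 5:2 ratio, n(H2O2) in the aliquot = 5/2 × 3.658 × 10^-3 = 9.144 × 10^-3 mol
[H2O2]_dilute = 9.144 × 10^-3 / 0.02500 = 0.3658 mol/L
Dilution factor = 100.0 / 20.20 = 4.950
[H2O2]_stock = 0.3658 × 4.950 = 1.811 mol/L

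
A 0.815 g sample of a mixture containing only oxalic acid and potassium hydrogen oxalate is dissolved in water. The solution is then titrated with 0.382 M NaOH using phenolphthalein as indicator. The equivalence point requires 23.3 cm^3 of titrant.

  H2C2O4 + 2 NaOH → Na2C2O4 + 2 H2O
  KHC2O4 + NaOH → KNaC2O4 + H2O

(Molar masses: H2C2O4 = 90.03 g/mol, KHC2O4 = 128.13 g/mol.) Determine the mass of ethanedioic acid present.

n(NaOH) = 0.0233 × 0.382 = 8.90 × 10^-3 mol
Let x = n(H2C2O4), y = n(KHC2O4).
Titrant: 2x + 1y = 8.90 × 10^-3;  mass: 90.03x + 128.13y = 0.815
Solving, x = 1.96 × 10^-3 mol, y = 4.99 × 10^-3 mol
mass of H2C2O4 = 1.96 × 10^-3 × 90.03 = 0.176 g

0.176 g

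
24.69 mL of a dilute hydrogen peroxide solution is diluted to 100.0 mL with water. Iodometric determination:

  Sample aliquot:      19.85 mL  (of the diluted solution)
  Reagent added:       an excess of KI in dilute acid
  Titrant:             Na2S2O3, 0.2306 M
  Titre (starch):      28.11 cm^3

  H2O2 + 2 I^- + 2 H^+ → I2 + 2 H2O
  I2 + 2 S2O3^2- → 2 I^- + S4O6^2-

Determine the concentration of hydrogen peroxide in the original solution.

n(S2O3^2-) = 0.02811 × 0.2306 = 6.482 × 10^-3 mol
n(I2) = n(S2O3^2-)/2 = 3.241 × 10^-3 mol
n(H2O2) in the aliquot = 3.241 × 10^-3 mol (1:1 ratio)
[H2O2]_dilute = 3.241 × 10^-3 / 0.01985 = 0.1633 mol/L
[H2O2]_original = 0.1633 × 100.0/24.69 = 0.6613 mol/L

0.6613 M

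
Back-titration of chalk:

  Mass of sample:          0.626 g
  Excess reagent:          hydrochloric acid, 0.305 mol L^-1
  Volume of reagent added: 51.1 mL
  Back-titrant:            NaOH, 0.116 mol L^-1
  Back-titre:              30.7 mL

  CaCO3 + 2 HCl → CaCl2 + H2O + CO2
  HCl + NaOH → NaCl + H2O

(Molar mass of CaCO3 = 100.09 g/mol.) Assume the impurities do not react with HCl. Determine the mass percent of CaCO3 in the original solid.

n(HCl) added = 0.0511 × 0.305 = 0.0156 mol
n(NaOH) used in back-titration = 0.0307 × 0.116 = 3.56 × 10^-3 mol
n(HCl) left over = 3.56 × 10^-3 mol (1:1 ratio)
n(HCl) consumed by analyte = 0.0156 − 3.56 × 10^-3 = 0.0120 mol
From the 1:2 ratio, n(CaCO3) = 1/2 × 0.0120 = 6.01 × 10^-3 mol
mass of CaCO3 = 6.01 × 10^-3 × 100.09 = 0.602 g
% CaCO3 = 0.602 / 0.626 × 100 = 96.1 %

96.1 %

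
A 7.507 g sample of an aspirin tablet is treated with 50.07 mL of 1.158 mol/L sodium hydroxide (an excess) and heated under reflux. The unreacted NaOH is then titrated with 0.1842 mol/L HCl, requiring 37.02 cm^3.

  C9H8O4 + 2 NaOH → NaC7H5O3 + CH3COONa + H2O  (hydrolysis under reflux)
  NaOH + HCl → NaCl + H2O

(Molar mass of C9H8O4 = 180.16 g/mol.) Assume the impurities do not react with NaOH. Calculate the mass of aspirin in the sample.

4.609 g

n(NaOH) added = 0.05007 × 1.158 = 0.05798 mol
n(HCl) used in back-titration = 0.03702 × 0.1842 = 6.819 × 10^-3 mol
n(NaOH) left over = 6.819 × 10^-3 mol (1:1 ratio)
n(NaOH) consumed by analyte = 0.05798 − 6.819 × 10^-3 = 0.05116 mol
From the 1:2 ratio, n(C9H8O4) = 1/2 × 0.05116 = 0.02558 mol
mass of C9H8O4 = 0.02558 × 180.16 = 4.609 g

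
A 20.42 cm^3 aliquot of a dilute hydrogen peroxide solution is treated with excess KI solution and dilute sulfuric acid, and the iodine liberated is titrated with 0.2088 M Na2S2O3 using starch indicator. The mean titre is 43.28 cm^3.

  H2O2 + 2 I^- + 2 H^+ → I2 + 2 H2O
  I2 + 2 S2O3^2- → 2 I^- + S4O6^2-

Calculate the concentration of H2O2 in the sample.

n(S2O3^2-) = 0.04328 × 0.2088 = 9.037 × 10^-3 mol
n(I2) = n(S2O3^2-)/2 = 4.518 × 10^-3 mol
n(H2O2) in the aliquot = 4.518 × 10^-3 mol (1:1 ratio)
[H2O2] = 4.518 × 10^-3 / 0.02042 = 0.2213 mol/L

0.2213 M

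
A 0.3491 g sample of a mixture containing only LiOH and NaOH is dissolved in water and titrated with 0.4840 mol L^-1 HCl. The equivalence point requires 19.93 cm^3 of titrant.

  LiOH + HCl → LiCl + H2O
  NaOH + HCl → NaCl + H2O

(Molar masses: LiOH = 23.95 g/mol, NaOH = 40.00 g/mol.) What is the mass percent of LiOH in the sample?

n(HCl) = 0.01993 × 0.4840 = 9.646 × 10^-3 mol
Let x = n(LiOH), y = n(NaOH).
Titrant: 1x + 1y = 9.646 × 10^-3;  mass: 23.95x + 40.00y = 0.3491
Solving, x = 2.289 × 10^-3 mol, y = 7.357 × 10^-3 mol
mass of LiOH = 2.289 × 10^-3 × 23.95 = 0.05483 g
% LiOH = 0.05483 / 0.3491 × 100 = 15.71 %

15.71 %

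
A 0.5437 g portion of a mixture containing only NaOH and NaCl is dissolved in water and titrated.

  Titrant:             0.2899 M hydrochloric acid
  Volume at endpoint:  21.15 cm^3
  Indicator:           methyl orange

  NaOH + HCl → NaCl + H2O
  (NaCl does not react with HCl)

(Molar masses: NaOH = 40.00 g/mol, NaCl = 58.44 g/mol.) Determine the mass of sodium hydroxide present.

0.2453 g

n(HCl) = 0.02115 × 0.2899 = 6.131 × 10^-3 mol
Let x = n(NaOH), y = n(NaCl).
Titrant: 1x = 6.131 × 10^-3;  mass: 40.00x + 58.44y = 0.5437
Solving, x = 6.131 × 10^-3 mol, y = 5.107 × 10^-3 mol
mass of NaOH = 6.131 × 10^-3 × 40.00 = 0.2453 g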